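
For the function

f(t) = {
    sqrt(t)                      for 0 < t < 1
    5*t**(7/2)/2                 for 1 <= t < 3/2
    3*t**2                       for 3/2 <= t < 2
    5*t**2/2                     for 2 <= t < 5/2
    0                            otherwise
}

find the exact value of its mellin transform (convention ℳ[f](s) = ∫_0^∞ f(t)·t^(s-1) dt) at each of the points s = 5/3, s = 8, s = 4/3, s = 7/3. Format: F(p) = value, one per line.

F(5/3) = -243*2**(1/3)*3**(2/3)/176 - 9/403 + 12*2**(2/3)/11 + 3645*2**(5/6)*3**(1/6)/1984 + 1875*2**(1/3)*5**(2/3)/352
F(8) = 885735*sqrt(6)/94208 + 19362462417/8007680
F(4/3) = -243*2**(2/3)*3**(1/3)/160 + 9/319 + 6*2**(1/3)/5 + 1215*2**(1/6)*3**(5/6)/928 + 375*2**(2/3)*5**(1/3)/64
F(7/3) = -729*2**(2/3)*3**(1/3)/416 - 9/119 + 24*2**(1/3)/13 + 729*2**(1/6)*3**(5/6)/448 + 9375*2**(2/3)*5**(1/3)/832

treat the 4 regions marked off by 1, 3/2, 2 separately and sum
segment [0, 1) carries sqrt(t); integrate it
[1, 3/2) adds the kernel integral of 5*t**(7/2)/2
on [3/2, 2): add ∫ 3*t**2·t^(s-1) dt
∫ over [2, 5/2) of 5*t**2/2·t^(s-1) joins the sum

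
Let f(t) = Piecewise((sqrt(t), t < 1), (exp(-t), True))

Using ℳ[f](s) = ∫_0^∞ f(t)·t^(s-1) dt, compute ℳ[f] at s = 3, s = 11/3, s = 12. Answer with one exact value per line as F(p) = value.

cuts at 1: linearity sums the 2 kernel integrals
for t in [0, 1): the term is ∫ sqrt(t)·t^(s-1)
on [1, ∞): add ∫ exp(-t)·t^(s-1) dt

F(3) = 2/7 + 5*exp(-1)
F(11/3) = 6/25 + uppergamma(11/3, 1)
F(12) = 2/25 + 108505112*exp(-1)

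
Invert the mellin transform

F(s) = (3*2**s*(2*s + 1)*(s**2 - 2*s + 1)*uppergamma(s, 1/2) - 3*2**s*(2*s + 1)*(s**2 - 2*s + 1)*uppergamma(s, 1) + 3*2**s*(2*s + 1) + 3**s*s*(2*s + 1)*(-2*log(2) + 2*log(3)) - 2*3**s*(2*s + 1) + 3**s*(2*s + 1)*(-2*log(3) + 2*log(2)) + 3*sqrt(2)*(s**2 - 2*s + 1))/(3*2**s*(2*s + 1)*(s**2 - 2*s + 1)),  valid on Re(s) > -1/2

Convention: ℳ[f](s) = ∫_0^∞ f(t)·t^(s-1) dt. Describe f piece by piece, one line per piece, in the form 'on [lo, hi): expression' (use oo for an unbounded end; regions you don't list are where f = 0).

on [0, 1/2): sqrt(t)
on [1/2, 1): exp(-t)
on [1, 3/2): log(t)/t

integrate the 3 segments split at 1/2, 1, then add the results
over [0, 1/2), the kernel integral of sqrt(t) enters the sum
segment 1/2 to 1 holds exp(-t); add its integral
piece [1, 3/2): integrate log(t)/t against the kernel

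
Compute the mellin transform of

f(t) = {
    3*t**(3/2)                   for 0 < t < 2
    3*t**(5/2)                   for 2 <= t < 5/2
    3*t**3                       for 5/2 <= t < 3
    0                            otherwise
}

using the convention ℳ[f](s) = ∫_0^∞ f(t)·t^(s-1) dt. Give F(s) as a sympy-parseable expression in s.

3*(2*2**(s + 3/2)*(s + 3)*(2*s + 5) - 2*2**(s + 5/2)*(s + 3)*(2*s + 3) + 3**(s + 3)*(2*s + 3)*(2*s + 5) + 2*(5/2)**(s + 5/2)*(s + 3)*(2*s + 3) - (5/2)**(s + 3)*(2*s + 3)*(2*s + 5))/((s + 3)*(2*s + 3)*(2*s + 5))
  Re(s) > -3/2

breakpoints 2, 5/2: one integral from each of the 3 segments
[0, 2) adds the kernel integral of 3*t**(3/2)
over [2, 5/2), the kernel integral of 3*t**(5/2) enters the sum
on [5/2, 3) integrate f = 3*t**3 against the kernel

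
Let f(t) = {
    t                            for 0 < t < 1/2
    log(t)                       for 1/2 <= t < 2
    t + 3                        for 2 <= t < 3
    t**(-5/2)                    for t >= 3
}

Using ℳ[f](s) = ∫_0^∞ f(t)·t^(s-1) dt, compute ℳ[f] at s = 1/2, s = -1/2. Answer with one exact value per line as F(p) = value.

F(1/2) = sqrt(2)*(-330 + sqrt(2) + 108*log(2) + 144*sqrt(6))/36
F(-1/2) = sqrt(2)*(-486*log(2) + sqrt(2) + 648)/162

along the cuts 1/2, 2, 3, ℳ[f](s) splits into 4 integrals
[0, 1/2) adds the kernel integral of t
the [1/2, 2) slice contributes ∫ log(t)·t^(s-1) dt
the [2, 3) slice contributes ∫ (t + 3)·t^(s-1) dt
on [3, ∞): add ∫ t**(-5/2)·t^(s-1) dt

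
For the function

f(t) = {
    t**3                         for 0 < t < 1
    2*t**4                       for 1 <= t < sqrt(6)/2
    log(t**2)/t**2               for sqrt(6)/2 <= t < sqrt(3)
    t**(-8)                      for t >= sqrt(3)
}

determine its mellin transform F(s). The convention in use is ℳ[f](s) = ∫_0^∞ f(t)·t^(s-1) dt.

(324*2**(s/2)*(s/2 - 4)*(s/2 + 2)*(s**2/4 - s + 1) - 324*2**(s/2)*(s/2 - 4)*(s + 3)*(s**2/4 - s + 1) - 54*3**(s/2)*s*(s/2 - 4)*(s/2 + 2)*(s + 3)*log(3) + 54*3**(s/2)*s*(s/2 - 4)*(s/2 + 2)*(s + 3)*log(2) - 108*3**(s/2)*(s/2 - 4)*(s/2 + 2)*(s + 3)*log(2) + 108*3**(s/2)*(s/2 - 4)*(s/2 + 2)*(s + 3) + 108*3**(s/2)*(s/2 - 4)*(s/2 + 2)*(s + 3)*log(3) + 729*3**(s/2)*(s/2 - 4)*(s + 3)*(s**2/4 - s + 1) + 27*6**(s/2)*s*(s/2 - 4)*(s/2 + 2)*(s + 3)*log(3) - 54*6**(s/2)*(s/2 - 4)*(s/2 + 2)*(s + 3)*log(3) - 54*6**(s/2)*(s/2 - 4)*(s/2 + 2)*(s + 3) - 2*6**(s/2)*(s/2 + 2)*(s + 3)*(s**2/4 - s + 1))/(324*2**(s/2)*(s/2 - 4)*(s/2 + 2)*(s + 3)*(s**2/4 - s + 1))
  -3 < Re(s) < 8

reversing the power substitution: t**(3/2) on [0, 1); 2*t**2 on [1, 3/2); log(t)/t on [3/2, 3); …
split f at 1, sqrt(6)/2, sqrt(3): ℳ[f](s) collects 4 kernel integrals
piece [0, 1): integrate t**3 against the kernel
over [1, sqrt(6)/2), the kernel integral of 2*t**4 enters the sum
piece [sqrt(6)/2, sqrt(3)): integrate log(t**2)/t**2 against the kernel
segment [sqrt(3), ∞) carries t**(-8); integrate it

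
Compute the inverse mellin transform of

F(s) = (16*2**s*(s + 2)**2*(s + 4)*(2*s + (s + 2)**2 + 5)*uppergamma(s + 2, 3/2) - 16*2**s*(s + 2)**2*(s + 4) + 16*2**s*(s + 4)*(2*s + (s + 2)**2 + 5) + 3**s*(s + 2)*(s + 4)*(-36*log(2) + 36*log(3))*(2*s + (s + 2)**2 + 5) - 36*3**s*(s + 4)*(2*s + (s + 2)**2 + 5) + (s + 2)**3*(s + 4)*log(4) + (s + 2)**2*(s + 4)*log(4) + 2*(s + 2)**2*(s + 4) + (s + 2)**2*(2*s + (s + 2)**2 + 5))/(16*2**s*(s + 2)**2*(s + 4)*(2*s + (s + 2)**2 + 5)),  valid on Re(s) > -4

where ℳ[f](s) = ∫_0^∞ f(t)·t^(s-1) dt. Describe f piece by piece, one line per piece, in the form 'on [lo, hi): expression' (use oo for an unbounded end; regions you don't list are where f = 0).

on [0, 1/2): t**4
on [1/2, 1): t**3*log(t)
on [1, 3/2): t**2*log(t)
on [3/2, oo): t**2*exp(-t)

peel off the shared t-power: t**2 on [0, 1/2); t*log(t) on [1/2, 1); log(t) on [1, 3/2); …
integrate the 4 segments split at 1/2, 1, 3/2, then add the results
segment [0, 1/2) carries t**4; integrate it
∫ over [1/2, 1) of t**3*log(t)·t^(s-1) joins the sum
∫ t**2*log(t)·t^(s-1) over [1, 3/2)
piece [3/2, ∞): integrate t**2*exp(-t) against the kernel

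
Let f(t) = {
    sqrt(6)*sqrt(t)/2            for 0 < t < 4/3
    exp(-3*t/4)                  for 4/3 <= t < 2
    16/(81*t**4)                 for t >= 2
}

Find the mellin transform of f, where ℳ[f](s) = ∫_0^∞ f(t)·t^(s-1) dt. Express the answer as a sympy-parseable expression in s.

(2/3)**s*(2**s*(s - 4)*(2*s + 1)*uppergamma(s, 1) - 2**s*(s - 4)*(2*s + 1)*uppergamma(s, 3/2) + 2*2**(s + 1/2)*(s - 4) - 3**s*(2*s + 1)/81)/((s - 4)*(2*s + 1))
  -1/2 < Re(s) < 4

remove the common scale on t first: sqrt(t) on [0, 2); exp(-t/2) on [2, 3); t**(-4) on [3, ∞)
summing 3 kernel integrals split by 4/3, 2 yields ℳ[f](s)
[0, 4/3) adds the kernel integral of sqrt(6)*sqrt(t)/2
between 4/3 and 2 the integrand is exp(-3*t/4)·t^(s-1)
between 2 and ∞ the integrand is 16/(81*t**4)·t^(s-1)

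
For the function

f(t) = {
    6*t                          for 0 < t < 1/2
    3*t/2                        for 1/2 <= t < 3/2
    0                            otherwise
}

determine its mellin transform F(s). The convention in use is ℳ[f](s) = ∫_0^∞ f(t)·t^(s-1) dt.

9*(3**s + 1)/(4*2**s*(s + 1))
  Re(s) > -1

breakpoints 1/2: one integral from each of the 2 segments
on [0, 1/2): add ∫ 6*t·t^(s-1) dt
∫ 3*t/2·t^(s-1) over [1/2, 3/2)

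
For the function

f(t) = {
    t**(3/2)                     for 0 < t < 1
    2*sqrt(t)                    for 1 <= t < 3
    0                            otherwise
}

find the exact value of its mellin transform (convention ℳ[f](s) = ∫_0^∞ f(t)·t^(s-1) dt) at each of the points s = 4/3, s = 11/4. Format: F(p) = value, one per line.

the 2 pieces separated at 1 each add one integral
[0, 1) adds the kernel integral of t**(3/2)
for t in [1, 3): the term is ∫ 2*sqrt(t)·t^(s-1)

F(4/3) = -138/187 + 36*3**(5/6)/11
F(11/4) = -84/221 + 216*3**(1/4)/13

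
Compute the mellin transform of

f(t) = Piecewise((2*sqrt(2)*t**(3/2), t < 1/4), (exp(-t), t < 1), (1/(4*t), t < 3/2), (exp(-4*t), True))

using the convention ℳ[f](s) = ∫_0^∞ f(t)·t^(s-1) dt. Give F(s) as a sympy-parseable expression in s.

(24**s*(s - 1)*(2*s + 3)*uppergamma(s, 1/4) - 24**s*(s - 1)*(2*s + 3)*uppergamma(s, 1) - 24**s*(2*s + 3)/4 + 36**s*(2*s + 3)/6 + 6**s*(s - 1)*(2*s + 3)*uppergamma(s, 6) + sqrt(2)*6**s*(s - 1)/2)/(24**s*(s - 1)*(2*s + 3))
  Re(s) > -3/2

strip the common scale on t: t**(3/2) on [0, 1/2); exp(-t/2) on [1/2, 2); 1/(2*t) on [2, 3); …
the 4 pieces separated at 1/4, 1, 3/2 each add one integral
between 0 and 1/4 the integrand is 2*sqrt(2)*t**(3/2)·t^(s-1)
on [1/4, 1) integrate f = exp(-t) against the kernel
segment [1, 3/2) carries 1/(4*t); integrate it
segment 3/2 to ∞ holds exp(-4*t); add its integral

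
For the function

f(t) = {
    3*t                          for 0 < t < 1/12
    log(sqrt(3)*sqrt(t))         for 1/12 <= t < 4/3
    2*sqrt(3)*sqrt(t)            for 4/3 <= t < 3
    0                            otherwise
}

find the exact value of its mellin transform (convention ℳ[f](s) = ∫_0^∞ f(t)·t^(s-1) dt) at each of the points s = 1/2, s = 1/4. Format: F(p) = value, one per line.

F(1/2) = 5*sqrt(3)*(12*log(2) + 17)/36
F(1/4) = sqrt(2)*3**(3/4)*(-277 + 180*log(2) + 120*sqrt(6))/90

undo the common scale on t: t on [0, 1/4); log(sqrt(t)) on [1/4, 4); 2*sqrt(t) on [4, 9)
invert the power substitution to get t**2 on [0, 1/2); log(t) on [1/2, 2); 2*t on [2, 3)
along the cuts 1/12, 4/3, ℳ[f](s) splits into 3 integrals
for t in [0, 1/12): the term is ∫ 3*t·t^(s-1)
on [1/12, 4/3) integrate f = log(sqrt(3)*sqrt(t)) against the kernel
piece [4/3, 3): integrate 2*sqrt(3)*sqrt(t) against the kernel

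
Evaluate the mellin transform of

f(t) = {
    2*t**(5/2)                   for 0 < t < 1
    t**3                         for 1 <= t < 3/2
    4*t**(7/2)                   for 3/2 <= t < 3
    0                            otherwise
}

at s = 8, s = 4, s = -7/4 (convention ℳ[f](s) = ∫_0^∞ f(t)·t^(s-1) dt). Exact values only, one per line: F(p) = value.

along the cuts 1, 3/2, ℳ[f](s) splits into 3 integrals
on [0, 1) integrate f = 2*t**(5/2) against the kernel
segment [1, 3/2) carries t**3; integrate it
on [3/2, 3) integrate f = 4*t**(7/2) against the kernel

F(8) = -177147*sqrt(6)/11776 + 3767191/473088 + 1417176*sqrt(3)/23
F(4) = -729*sqrt(6)/160 + 30351/11648 + 5832*sqrt(3)/5
F(-7/4) = -12*2**(1/4)*3**(3/4)/7 + 3*2**(3/4)*3**(1/4)/5 + 28/15 + 48*3**(3/4)/7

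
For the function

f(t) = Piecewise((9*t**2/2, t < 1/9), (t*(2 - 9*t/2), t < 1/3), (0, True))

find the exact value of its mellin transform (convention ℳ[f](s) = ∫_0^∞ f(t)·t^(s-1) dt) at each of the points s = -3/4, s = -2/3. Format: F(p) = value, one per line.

F(-3/4) = -12*sqrt(3)/5 + 34*3**(3/4)/15
F(-2/3) = 3**(1/3)*(-14 + 13*3**(1/3))/8

back out the shared t-power: 9*t/2 on [0, 1/9); 2 - 9*t/2 on [1/9, 1/3)
invert the common scale on t to get 3*t on [0, 1/6); 2 - 3*t on [1/6, 1/2)
reversing the common scale on t: t on [0, 1/2); 2 - t on [1/2, 3/2)
decompose at 1/9; ℳ[f](s) sums the 2 pieces' integrals
on [0, 1/9) integrate f = 9*t**2/2 against the kernel
the [1/9, 1/3) slice contributes ∫ t*(2 - 9*t/2)·t^(s-1) dt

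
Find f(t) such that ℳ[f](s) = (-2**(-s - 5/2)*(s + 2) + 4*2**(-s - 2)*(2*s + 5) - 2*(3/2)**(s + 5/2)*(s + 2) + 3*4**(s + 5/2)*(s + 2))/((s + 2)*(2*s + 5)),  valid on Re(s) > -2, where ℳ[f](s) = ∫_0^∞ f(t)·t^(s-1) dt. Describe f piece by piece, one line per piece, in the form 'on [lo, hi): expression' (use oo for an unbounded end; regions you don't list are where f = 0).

on [0, 1/2): 4*t**2
on [1/2, 3/2): t**(5/2)/2
on [3/2, 4): 3*t**(5/2)/2

summing 3 kernel integrals split by 1/2, 3/2 yields ℳ[f](s)
on [0, 1/2) integrate f = 4*t**2 against the kernel
segment [1/2, 3/2) carries t**(5/2)/2; integrate it
[3/2, 4) adds the kernel integral of 3*t**(5/2)/2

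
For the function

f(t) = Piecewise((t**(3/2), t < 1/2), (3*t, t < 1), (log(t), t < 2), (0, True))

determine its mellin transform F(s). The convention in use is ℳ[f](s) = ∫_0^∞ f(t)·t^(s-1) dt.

integrate the 3 segments split at 1/2, 1, then add the results
over [0, 1/2), the kernel integral of t**(3/2) enters the sum
[1/2, 1) adds the kernel integral of 3*t
between 1 and 2 the integrand is log(t)·t^(s-1)

(-2*2**(2*s)*(s + 1)*(2*s + 3) + 6*2**s*s**2*(2*s + 3) + 2*2**s*(s + 1)*(2*s + 3) + 4**s*s*(s + 1)*(2*s + 3)*log(4) + sqrt(2)*s**2*(s + 1) - 3*s**2*(2*s + 3))/(2*2**s*s**2*(s + 1)*(2*s + 3))
  Re(s) > -3/2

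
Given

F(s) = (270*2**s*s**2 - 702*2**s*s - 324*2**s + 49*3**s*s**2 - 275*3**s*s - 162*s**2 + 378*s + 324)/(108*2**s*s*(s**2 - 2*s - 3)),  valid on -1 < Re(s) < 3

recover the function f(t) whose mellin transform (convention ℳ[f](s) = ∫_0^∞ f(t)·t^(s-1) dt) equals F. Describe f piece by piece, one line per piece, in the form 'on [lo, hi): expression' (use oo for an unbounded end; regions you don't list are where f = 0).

the 4 pieces separated at 1/2, 1, 3/2 each add one integral
∫ t·t^(s-1) over [0, 1/2)
[1/2, 1) adds the kernel integral of (2*t + 1)
the [1, 3/2) slice contributes ∫ t/2·t^(s-1) dt
segment [3/2, ∞) carries t**(-3); integrate it

on [0, 1/2): t
on [1/2, 1): 2*t + 1
on [1, 3/2): t/2
on [3/2, oo): t**(-3)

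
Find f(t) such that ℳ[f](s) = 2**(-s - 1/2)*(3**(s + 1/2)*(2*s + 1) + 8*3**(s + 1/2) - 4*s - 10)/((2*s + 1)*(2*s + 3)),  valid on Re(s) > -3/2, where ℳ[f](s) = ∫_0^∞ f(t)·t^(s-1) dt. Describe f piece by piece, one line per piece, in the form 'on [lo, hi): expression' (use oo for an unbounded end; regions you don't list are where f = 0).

on [0, 1/2): t**(3/2)
on [1/2, 3/2): sqrt(t)*(2 - t)

back out the shared t-power: t on [0, 1/2); 2 - t on [1/2, 3/2)
decompose at 1/2; ℳ[f](s) sums the 2 pieces' integrals
on [0, 1/2) integrate f = t**(3/2) against the kernel
[1/2, 3/2) adds the kernel integral of sqrt(t)*(2 - t)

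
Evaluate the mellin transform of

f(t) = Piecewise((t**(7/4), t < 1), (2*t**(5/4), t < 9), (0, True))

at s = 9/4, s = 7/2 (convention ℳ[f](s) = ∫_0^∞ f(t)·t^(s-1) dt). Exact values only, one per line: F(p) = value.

F(9/4) = 34983/28
F(7/2) = -92/399 + 157464*sqrt(3)/19

strip the shared t-power: t**(5/4) on [0, 1); 2*t**(3/4) on [1, 9)
strip the shared t-power: t**(3/4) on [0, 1); 2*t**(1/4) on [1, 9)
strip the power substitution: t**(3/2) on [0, 1); 2*sqrt(t) on [1, 3)
cuts at 1: linearity sums the 2 kernel integrals
∫ over [0, 1) of t**(7/4)·t^(s-1) joins the sum
on [1, 9): add ∫ 2*t**(5/4)·t^(s-1) dt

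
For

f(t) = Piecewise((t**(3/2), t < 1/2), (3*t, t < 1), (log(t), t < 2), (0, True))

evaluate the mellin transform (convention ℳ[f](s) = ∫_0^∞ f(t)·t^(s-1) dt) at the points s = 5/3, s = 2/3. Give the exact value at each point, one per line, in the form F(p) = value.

F(5/3) = -18*2**(2/3)/25 - 9*2**(1/3)/64 + 3*2**(5/6)/152 + 6*2**(2/3)*log(2)/5 + 297/200
F(2/3) = -9*2**(2/3)/4 - 9*2**(1/3)/20 + 3*2**(5/6)/52 + 3*2**(2/3)*log(2)/2 + 81/20

decompose at 1/2, 1; ℳ[f](s) sums the 3 pieces' integrals
segment 0 to 1/2 holds t**(3/2); add its integral
∫ 3*t·t^(s-1) over [1/2, 1)
between 1 and 2 the integrand is log(t)·t^(s-1)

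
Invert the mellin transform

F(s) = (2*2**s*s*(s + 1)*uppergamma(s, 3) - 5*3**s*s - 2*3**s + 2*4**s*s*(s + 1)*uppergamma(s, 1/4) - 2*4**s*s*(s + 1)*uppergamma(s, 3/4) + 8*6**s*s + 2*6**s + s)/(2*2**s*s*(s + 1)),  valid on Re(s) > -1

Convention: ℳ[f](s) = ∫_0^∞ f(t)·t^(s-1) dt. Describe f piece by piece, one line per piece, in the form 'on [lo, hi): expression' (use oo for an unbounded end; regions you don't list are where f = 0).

on [0, 1/2): t
on [1/2, 3/2): exp(-t/2)
on [3/2, 3): t + 1
on [3, oo): exp(-t)

linearity at 1/2, 3/2, 3 turns ℳ[f](s) into 4 summed integrals
segment [0, 1/2) carries t; integrate it
on [1/2, 3/2): add ∫ exp(-t/2)·t^(s-1) dt
over [3/2, 3), the kernel integral of (t + 1) enters the sum
for t in [3, ∞): the term is ∫ exp(-t)·t^(s-1)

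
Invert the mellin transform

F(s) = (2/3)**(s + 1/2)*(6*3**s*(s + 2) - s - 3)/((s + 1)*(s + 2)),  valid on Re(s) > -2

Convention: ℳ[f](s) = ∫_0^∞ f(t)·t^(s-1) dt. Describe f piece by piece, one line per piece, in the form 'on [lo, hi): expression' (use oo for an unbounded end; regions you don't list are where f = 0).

on [0, 2/3): 3*sqrt(6)*t**2/4
on [2/3, 2): sqrt(6)*t

remove the shared t-power first: 3*sqrt(6)*t**(3/2)/4 on [0, 2/3); sqrt(6)*sqrt(t) on [2/3, 2)
invert the common scale on t to get t**(3/2) on [0, 1); 2*sqrt(t) on [1, 3)
summing 2 kernel integrals split by 2/3 yields ℳ[f](s)
segment 0 to 2/3 holds 3*sqrt(6)*t**2/4; add its integral
between 2/3 and 2 the integrand is sqrt(6)*t·t^(s-1)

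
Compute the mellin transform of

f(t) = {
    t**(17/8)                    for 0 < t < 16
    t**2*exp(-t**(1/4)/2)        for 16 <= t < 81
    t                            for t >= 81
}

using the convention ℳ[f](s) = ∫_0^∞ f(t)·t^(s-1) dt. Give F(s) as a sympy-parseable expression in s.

(2**(4*s + 10)*(s + 1)*(8*s + 17)*uppergamma(4*s + 8, 1) - 2**(4*s + 10)*(s + 1)*(8*s + 17)*uppergamma(4*s + 8, 3/2) + 2**(4*s + 23/2)*(s + 1) + 3**(4*s + 4)*(-8*s - 17))/((s + 1)*(8*s + 17))
  -17/8 < Re(s) < -1

back out the shared t-power: t**(1/8) on [0, 16); exp(-t**(1/4)/2) on [16, 81); 1/t on [81, ∞)
back out the power substitution: t**(1/4) on [0, 4); exp(-sqrt(t)/2) on [4, 9); t**(-2) on [9, ∞)
remove the power substitution first: sqrt(t) on [0, 2); exp(-t/2) on [2, 3); t**(-4) on [3, ∞)
integrate the 3 segments split at 16, 81, then add the results
over [0, 16), the kernel integral of t**(17/8) enters the sum
piece [16, 81): integrate t**2*exp(-t**(1/4)/2) against the kernel
for t in [81, ∞): the term is ∫ t·t^(s-1)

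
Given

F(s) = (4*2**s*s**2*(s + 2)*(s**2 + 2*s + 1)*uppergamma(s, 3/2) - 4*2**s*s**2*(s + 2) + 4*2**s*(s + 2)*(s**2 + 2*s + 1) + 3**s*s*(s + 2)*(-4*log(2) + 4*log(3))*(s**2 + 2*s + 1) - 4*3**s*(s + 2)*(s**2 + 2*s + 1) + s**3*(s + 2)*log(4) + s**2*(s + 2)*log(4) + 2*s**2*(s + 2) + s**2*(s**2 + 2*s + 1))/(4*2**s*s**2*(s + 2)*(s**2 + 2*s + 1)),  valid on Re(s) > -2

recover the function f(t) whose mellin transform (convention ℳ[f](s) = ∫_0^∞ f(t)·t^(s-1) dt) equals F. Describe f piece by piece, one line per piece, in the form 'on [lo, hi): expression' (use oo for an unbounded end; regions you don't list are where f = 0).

treat the 4 regions marked off by 1/2, 1, 3/2 separately and sum
piece [0, 1/2): integrate t**2 against the kernel
on [1/2, 1): add ∫ t*log(t)·t^(s-1) dt
on [1, 3/2) integrate f = log(t) against the kernel
the [3/2, ∞) slice contributes ∫ exp(-t)·t^(s-1) dt

on [0, 1/2): t**2
on [1/2, 1): t*log(t)
on [1, 3/2): log(t)
on [3/2, oo): exp(-t)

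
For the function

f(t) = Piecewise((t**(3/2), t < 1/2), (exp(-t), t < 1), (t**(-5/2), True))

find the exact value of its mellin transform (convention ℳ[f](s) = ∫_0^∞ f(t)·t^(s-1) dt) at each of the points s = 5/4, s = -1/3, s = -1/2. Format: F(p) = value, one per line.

F(5/4) = -uppergamma(5/4, 1) + 2**(1/4)/22 + uppergamma(5/4, 1/2) + 4/5
F(-1/3) = -uppergamma(-1/3, 1) + 6/17 + 3*2**(5/6)/14 + uppergamma(-1/3, 1/2)
F(-1/2) = -2*sqrt(pi)*erfc(sqrt(2)/2) - 2*exp(-1) + 2*sqrt(pi)*erfc(1) + 5/6 + 2*sqrt(2)*exp(-1/2)

summing 3 kernel integrals split by 1/2, 1 yields ℳ[f](s)
∫ over [0, 1/2) of t**(3/2)·t^(s-1) joins the sum
between 1/2 and 1 the integrand is exp(-t)·t^(s-1)
for t in [1, ∞): the term is ∫ t**(-5/2)·t^(s-1)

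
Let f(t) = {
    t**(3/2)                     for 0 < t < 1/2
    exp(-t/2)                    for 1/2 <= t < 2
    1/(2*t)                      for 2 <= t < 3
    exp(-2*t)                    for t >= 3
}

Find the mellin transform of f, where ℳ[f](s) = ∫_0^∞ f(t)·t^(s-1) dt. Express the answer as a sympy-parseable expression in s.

linearity at 1/2, 2, 3 turns ℳ[f](s) into 4 summed integrals
on [0, 1/2) integrate f = t**(3/2) against the kernel
∫ exp(-t/2)·t^(s-1) over [1/2, 2)
∫ 1/(2*t)·t^(s-1) over [2, 3)
the [3, ∞) slice contributes ∫ exp(-2*t)·t^(s-1) dt

(12*24**s*(s - 1)*(2*s + 3)*uppergamma(s, 1/4) - 12*24**s*(s - 1)*(2*s + 3)*uppergamma(s, 1) - 3*24**s*(2*s + 3) + 2*36**s*(2*s + 3) + 12*6**s*(s - 1)*(2*s + 3)*uppergamma(s, 6) + 6*sqrt(2)*6**s*(s - 1))/(12*12**s*(s - 1)*(2*s + 3))
  Re(s) > -3/2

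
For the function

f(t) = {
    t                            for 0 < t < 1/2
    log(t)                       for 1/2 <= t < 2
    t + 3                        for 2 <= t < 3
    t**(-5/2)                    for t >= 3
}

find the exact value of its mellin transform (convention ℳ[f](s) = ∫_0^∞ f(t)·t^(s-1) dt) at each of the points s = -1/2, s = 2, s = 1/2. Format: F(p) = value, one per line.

summing 4 kernel integrals split by 1/2, 2, 3 yields ℳ[f](s)
on [0, 1/2): add ∫ t·t^(s-1) dt
∫ log(t)·t^(s-1) over [1/2, 2)
piece [2, 3): integrate (t + 3) against the kernel
segment [3, ∞) carries t**(-5/2); integrate it

F(-1/2) = sqrt(2)*(-486*log(2) + sqrt(2) + 648)/162
F(2) = 2*sqrt(3)/3 + 17*log(2)/8 + 207/16
F(1/2) = sqrt(2)*(-330 + sqrt(2) + 108*log(2) + 144*sqrt(6))/36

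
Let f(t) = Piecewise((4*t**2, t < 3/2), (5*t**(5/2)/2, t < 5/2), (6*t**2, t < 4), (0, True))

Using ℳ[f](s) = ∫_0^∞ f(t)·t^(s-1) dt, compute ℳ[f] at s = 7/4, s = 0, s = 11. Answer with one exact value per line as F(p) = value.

F(7/4) = -25*2**(1/4)*5**(3/4)/2 - 405*2**(3/4)*3**(1/4)/272 + 9*2**(1/4)*3**(3/4)/5 + 3125*2**(3/4)*5**(1/4)/272 + 1024*sqrt(2)/5
F(0) = -9*sqrt(6)/8 + 25*sqrt(10)/8 + 135/4
F(11) = -295245*sqrt(6)/16384 + 6103515625*sqrt(10)/442368 + 1645608520935/53248

breakpoints 3/2, 5/2: one integral from each of the 3 segments
piece [0, 3/2): integrate 4*t**2 against the kernel
piece [3/2, 5/2): integrate 5*t**(5/2)/2 against the kernel
∫ over [5/2, 4) of 6*t**2·t^(s-1) joins the sum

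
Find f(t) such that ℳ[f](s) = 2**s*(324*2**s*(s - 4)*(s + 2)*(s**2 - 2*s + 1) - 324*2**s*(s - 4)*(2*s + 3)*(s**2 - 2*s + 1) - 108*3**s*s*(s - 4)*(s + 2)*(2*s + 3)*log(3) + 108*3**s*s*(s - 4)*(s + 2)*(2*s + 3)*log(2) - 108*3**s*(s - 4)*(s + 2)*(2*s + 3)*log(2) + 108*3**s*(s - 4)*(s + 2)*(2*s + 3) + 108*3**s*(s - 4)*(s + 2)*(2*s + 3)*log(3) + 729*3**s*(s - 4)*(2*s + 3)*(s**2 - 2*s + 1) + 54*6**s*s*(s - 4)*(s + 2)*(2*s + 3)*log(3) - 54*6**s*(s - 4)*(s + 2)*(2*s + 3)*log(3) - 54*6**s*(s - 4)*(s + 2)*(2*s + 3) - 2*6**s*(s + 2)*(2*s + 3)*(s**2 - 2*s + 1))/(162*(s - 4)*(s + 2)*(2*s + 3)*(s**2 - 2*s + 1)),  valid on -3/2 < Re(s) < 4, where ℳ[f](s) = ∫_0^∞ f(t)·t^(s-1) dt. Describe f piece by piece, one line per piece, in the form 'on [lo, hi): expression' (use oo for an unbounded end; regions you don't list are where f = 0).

back out the common scale on t: sqrt(2)*t**(3/2)/4 on [0, 2); t**2/2 on [2, 3); 2*log(t/2)/t on [3, 6); …
reversing the common scale on t: t**(3/2) on [0, 1); 2*t**2 on [1, 3/2); log(t)/t on [3/2, 3); …
along the cuts 4, 6, 12, ℳ[f](s) splits into 4 integrals
∫ t**(3/2)/8·t^(s-1) over [0, 4)
over [4, 6), the kernel integral of t**2/8 enters the sum
piece [6, 12): integrate 4*log(t/4)/t against the kernel
segment 12 to ∞ holds 256/t**4; add its integral

on [0, 4): t**(3/2)/8
on [4, 6): t**2/8
on [6, 12): 4*log(t/4)/t
on [12, oo): 256/t**4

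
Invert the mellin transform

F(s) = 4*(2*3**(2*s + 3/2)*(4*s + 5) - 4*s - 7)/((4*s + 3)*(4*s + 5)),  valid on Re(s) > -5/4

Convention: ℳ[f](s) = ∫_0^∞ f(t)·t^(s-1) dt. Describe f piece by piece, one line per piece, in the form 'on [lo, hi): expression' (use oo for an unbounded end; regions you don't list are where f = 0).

on [0, 1): t**(5/4)
on [1, 9): 2*t**(3/4)

undo the power substitution: t**(5/2) on [0, 1); 2*t**(3/2) on [1, 3)
the shared t-power comes off first: t**(3/2) on [0, 1); 2*sqrt(t) on [1, 3)
decompose at 1; ℳ[f](s) sums the 2 pieces' integrals
segment 0 to 1 holds t**(5/4); add its integral
segment 1 to 9 holds 2*t**(3/4); add its integral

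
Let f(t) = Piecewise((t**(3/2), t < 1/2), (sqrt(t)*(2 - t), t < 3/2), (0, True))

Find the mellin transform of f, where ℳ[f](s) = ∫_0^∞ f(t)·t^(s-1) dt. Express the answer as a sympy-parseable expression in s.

2**(-s - 1/2)*(3**(s + 1/2)*(2*s + 1) + 8*3**(s + 1/2) - 4*s - 10)/((2*s + 1)*(2*s + 3))
  Re(s) > -3/2

undo the shared t-power: t on [0, 1/2); 2 - t on [1/2, 3/2)
cuts at 1/2: linearity sums the 2 kernel integrals
∫ t**(3/2)·t^(s-1) over [0, 1/2)
segment [1/2, 3/2) carries sqrt(t)*(2 - t); integrate it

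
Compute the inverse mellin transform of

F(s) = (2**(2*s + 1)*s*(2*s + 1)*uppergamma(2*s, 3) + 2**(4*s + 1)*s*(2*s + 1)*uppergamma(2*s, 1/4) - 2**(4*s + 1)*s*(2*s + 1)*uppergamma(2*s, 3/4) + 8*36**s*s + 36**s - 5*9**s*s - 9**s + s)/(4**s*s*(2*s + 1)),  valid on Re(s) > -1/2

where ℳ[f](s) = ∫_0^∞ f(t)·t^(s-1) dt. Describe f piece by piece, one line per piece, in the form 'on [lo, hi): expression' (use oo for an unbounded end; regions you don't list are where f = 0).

on [0, 1/4): sqrt(t)
on [1/4, 9/4): exp(-sqrt(t)/2)
on [9/4, 9): sqrt(t) + 1
on [9, oo): exp(-sqrt(t))

peel off the power substitution: t on [0, 1/2); exp(-t/2) on [1/2, 3/2); t + 1 on [3/2, 3); …
along the cuts 1/4, 9/4, 9, ℳ[f](s) splits into 4 integrals
on [0, 1/4): add ∫ sqrt(t)·t^(s-1) dt
segment 1/4 to 9/4 holds exp(-sqrt(t)/2); add its integral
segment 9/4 to 9 holds (sqrt(t) + 1); add its integral
∫ exp(-sqrt(t))·t^(s-1) over [9, ∞)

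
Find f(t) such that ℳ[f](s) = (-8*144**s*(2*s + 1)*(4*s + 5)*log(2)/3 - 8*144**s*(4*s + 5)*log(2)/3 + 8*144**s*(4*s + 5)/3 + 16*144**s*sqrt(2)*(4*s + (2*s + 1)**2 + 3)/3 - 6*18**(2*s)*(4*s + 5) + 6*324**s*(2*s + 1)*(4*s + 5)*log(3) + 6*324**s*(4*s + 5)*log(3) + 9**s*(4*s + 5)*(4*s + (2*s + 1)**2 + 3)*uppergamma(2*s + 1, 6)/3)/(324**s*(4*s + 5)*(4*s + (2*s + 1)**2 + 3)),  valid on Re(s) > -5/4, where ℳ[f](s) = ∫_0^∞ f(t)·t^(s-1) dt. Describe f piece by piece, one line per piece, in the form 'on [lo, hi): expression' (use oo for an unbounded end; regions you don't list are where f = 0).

on [0, 4/9): 3*sqrt(3)*t**(5/4)
on [4/9, 1): 3*t*log(3*sqrt(t))
on [1, oo): sqrt(t)*exp(-6*sqrt(t))

undo the power substitution: 3*sqrt(3)*t**(5/2) on [0, 2/3); 3*t**2*log(3*t) on [2/3, 1); t*exp(-6*t) on [1, ∞)
remove the shared t-power first: 3*sqrt(3)*t**(3/2) on [0, 2/3); 3*t*log(3*t) on [2/3, 1); exp(-6*t) on [1, ∞)
invert the common scale on t to get t**(3/2) on [0, 2); t*log(t) on [2, 3); exp(-2*t) on [3, ∞)
integrate the 3 segments split at 4/9, 1, then add the results
on [0, 4/9): add ∫ 3*sqrt(3)*t**(5/4)·t^(s-1) dt
piece [4/9, 1): integrate 3*t*log(3*sqrt(t)) against the kernel
on [1, ∞) integrate f = sqrt(t)*exp(-6*sqrt(t)) against the kernel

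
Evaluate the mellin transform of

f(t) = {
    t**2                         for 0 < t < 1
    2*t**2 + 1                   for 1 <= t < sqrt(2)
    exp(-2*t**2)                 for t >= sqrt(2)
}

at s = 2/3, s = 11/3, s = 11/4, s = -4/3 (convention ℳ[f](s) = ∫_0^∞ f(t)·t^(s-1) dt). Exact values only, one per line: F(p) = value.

peel off the power substitution: t on [0, 1); 2*t + 1 on [1, 2); exp(-2*t) on [2, ∞)
treat the 3 regions marked off by 1, sqrt(2) separately and sum
on [0, 1) integrate f = t**2 against the kernel
on [1, sqrt(2)): add ∫ (2*t**2 + 1)·t^(s-1) dt
on [sqrt(2), ∞): add ∫ exp(-2*t**2)·t^(s-1) dt

F(2/3) = -15/8 + 2**(2/3)*uppergamma(1/3, 4)/4 + 3*2**(1/3)
F(11/3) = -84/187 + 2**(1/6)*uppergamma(11/6, 4)/8 + 366*2**(5/6)/187
F(11/4) = -120/209 + 2**(5/8)*uppergamma(11/8, 4)/8 + 504*2**(3/8)/209
F(-4/3) = -3/4 + 2**(2/3)*uppergamma(-2/3, 4)/2 + 21*2**(1/3)/8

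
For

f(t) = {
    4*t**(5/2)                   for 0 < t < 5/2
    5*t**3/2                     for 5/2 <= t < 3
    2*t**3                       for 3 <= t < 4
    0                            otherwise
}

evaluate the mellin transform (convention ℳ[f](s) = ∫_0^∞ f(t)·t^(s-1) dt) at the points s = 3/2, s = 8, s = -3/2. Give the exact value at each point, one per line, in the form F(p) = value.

summing 3 kernel integrals split by 5/2, 3 yields ℳ[f](s)
between 0 and 5/2 the integrand is 4*t**(5/2)·t^(s-1)
segment [5/2, 3) carries 5*t**3/2; integrate it
∫ 2*t**3·t^(s-1) over [3, 4)

F(3/2) = -3125*sqrt(10)/288 + 9*sqrt(3) + 38393/144
F(8) = 9765625*sqrt(10)/5376 + 34478394799/45056
F(-3/2) = -25*sqrt(10)/12 + sqrt(3) + 62/3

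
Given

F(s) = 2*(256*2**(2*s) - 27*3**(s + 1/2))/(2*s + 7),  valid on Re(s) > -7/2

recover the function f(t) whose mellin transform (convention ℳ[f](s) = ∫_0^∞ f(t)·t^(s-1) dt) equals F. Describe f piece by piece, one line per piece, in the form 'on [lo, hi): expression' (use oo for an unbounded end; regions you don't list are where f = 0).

on [0, 3): t**(7/2)
on [3, 4): 2*t**(7/2)

f breaks at 3 into 2 integrals to sum
on [0, 3) integrate f = t**(7/2) against the kernel
piece [3, 4): integrate 2*t**(7/2) against the kernel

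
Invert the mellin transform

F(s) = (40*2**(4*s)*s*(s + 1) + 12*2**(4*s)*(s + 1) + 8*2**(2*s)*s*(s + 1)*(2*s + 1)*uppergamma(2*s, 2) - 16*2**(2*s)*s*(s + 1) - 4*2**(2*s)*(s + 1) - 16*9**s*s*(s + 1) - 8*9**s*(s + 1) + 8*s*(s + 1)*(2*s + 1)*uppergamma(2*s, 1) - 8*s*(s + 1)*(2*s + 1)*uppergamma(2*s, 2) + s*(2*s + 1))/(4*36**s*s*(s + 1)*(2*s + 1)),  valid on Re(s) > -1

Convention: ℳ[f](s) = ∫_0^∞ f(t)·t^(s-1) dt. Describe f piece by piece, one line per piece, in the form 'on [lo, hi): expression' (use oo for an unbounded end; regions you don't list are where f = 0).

on [0, 1/36): 9*t
on [1/36, 1/9): exp(-6*sqrt(t))
on [1/9, 1/4): 3*sqrt(t) + 1
on [1/4, 4/9): 3*sqrt(t) + 3
on [4/9, oo): exp(-3*sqrt(t))

undo the power substitution: 9*t**2 on [0, 1/6); exp(-6*t) on [1/6, 1/3); 3*t + 1 on [1/3, 1/2); …
strip the common scale on t: t**2 on [0, 1/2); exp(-2*t) on [1/2, 1); t + 1 on [1, 3/2); …
the 5 pieces separated at 1/36, 1/9, 1/4, 4/9 each add one integral
over [0, 1/36), the kernel integral of 9*t enters the sum
between 1/36 and 1/9 the integrand is exp(-6*sqrt(t))·t^(s-1)
on [1/9, 1/4): add ∫ (3*sqrt(t) + 1)·t^(s-1) dt
segment 1/4 to 4/9 holds (3*sqrt(t) + 3); add its integral
[4/9, ∞) adds the kernel integral of exp(-3*sqrt(t))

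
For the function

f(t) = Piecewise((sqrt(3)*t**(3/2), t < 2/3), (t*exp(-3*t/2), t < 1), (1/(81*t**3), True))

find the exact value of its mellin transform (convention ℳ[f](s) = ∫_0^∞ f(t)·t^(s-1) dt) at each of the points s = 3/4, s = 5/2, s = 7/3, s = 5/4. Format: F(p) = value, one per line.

F(3/4) = -2*2**(3/4)*3**(1/4)*uppergamma(7/4, 3/2)/9 + 4/729 + 2*2**(3/4)*3**(1/4)*uppergamma(7/4, 1)/9 + 16*6**(1/4)/81
F(5/2) = -26*exp(-3/2)/9 - 5*sqrt(6)*sqrt(pi)*erfc(sqrt(6)/2)/27 + 2/81 + 4*sqrt(3)/81 + 5*sqrt(6)*sqrt(pi)*erfc(1)/27 + 58*sqrt(6)*exp(-1)/81
F(7/3) = 3**(2/3)*(-368*2**(1/3)*uppergamma(10/3, 3/2) + 23*3**(1/3) + 96*2**(5/6) + 368*2**(1/3)*uppergamma(10/3, 1))/3726
F(5/4) = -4*2**(1/4)*3**(3/4)*uppergamma(9/4, 3/2)/27 + 4/567 + 16*6**(3/4)/297 + 4*2**(1/4)*3**(3/4)*uppergamma(9/4, 1)/27

back out the shared t-power: sqrt(3)*sqrt(t) on [0, 2/3); exp(-3*t/2) on [2/3, 1); 1/(81*t**4) on [1, ∞)
invert the common scale on t to get sqrt(t) on [0, 2); exp(-t/2) on [2, 3); t**(-4) on [3, ∞)
summing 3 kernel integrals split by 2/3, 1 yields ℳ[f](s)
segment 0 to 2/3 holds sqrt(3)*t**(3/2); add its integral
[2/3, 1) adds the kernel integral of t*exp(-3*t/2)
∫ 1/(81*t**3)·t^(s-1) over [1, ∞)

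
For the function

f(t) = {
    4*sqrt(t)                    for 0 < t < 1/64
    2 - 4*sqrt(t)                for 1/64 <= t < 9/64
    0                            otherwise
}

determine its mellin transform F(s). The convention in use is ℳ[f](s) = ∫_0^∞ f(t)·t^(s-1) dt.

reversing the power substitution: 4*t on [0, 1/8); 2 - 4*t on [1/8, 3/8)
remove the common scale on t first: 2*t on [0, 1/4); 2 - 2*t on [1/4, 3/4)
undo the common scale on t: t on [0, 1/2); 2 - t on [1/2, 3/2)
treat the 2 regions marked off by 1/64 separately and sum
between 0 and 1/64 the integrand is 4*sqrt(t)·t^(s-1)
over [1/64, 9/64), the kernel integral of (2 - 4*sqrt(t)) enters the sum

(9**s*s + 2*9**s - 2*s - 2)/(64**s*s*(2*s + 1))
  Re(s) > -1/2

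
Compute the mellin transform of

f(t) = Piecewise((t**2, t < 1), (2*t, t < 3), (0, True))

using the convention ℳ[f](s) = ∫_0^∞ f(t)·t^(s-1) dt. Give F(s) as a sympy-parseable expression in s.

peel off the shared t-power: t**(3/2) on [0, 1); 2*sqrt(t) on [1, 3)
f breaks at 1 into 2 integrals to sum
over [0, 1), the kernel integral of t**2 enters the sum
∫ 2*t·t^(s-1) over [1, 3)

(6*3**s*(s + 2) - s - 3)/((s + 1)*(s + 2))
  Re(s) > -2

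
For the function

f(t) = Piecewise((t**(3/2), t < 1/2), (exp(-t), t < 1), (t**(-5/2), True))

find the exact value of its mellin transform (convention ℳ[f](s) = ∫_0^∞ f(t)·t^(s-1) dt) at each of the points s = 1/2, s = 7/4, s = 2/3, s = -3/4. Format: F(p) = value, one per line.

F(1/2) = -sqrt(pi)*erfc(1) + sqrt(pi)*erfc(sqrt(2)/2) + 5/8
F(7/4) = -uppergamma(7/4, 1) + 2**(3/4)/52 + uppergamma(7/4, 1/2) + 4/3
F(2/3) = -uppergamma(2/3, 1) + 3*2**(5/6)/52 + 6/11 + uppergamma(2/3, 1/2)
F(-3/4) = -uppergamma(-3/4, 1) + 4/13 + uppergamma(-3/4, 1/2) + 2*2**(1/4)/3

decompose at 1/2, 1; ℳ[f](s) sums the 3 pieces' integrals
piece [0, 1/2): integrate t**(3/2) against the kernel
[1/2, 1) adds the kernel integral of exp(-t)
on [1, ∞): add ∫ t**(-5/2)·t^(s-1) dt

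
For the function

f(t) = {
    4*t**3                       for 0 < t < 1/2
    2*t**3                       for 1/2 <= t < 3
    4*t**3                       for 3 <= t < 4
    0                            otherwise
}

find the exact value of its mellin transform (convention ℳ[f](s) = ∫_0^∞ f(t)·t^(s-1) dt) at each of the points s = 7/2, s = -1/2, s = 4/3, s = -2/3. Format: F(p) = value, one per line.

F(7/2) = -2916*sqrt(3)/13 + sqrt(2)/416 + 65536/13
F(-1/2) = -36*sqrt(3)/5 + sqrt(2)/10 + 256/5
F(4/3) = -486*3**(1/3)/13 + 49155*2**(2/3)/208
F(-2/3) = -54*3**(1/3)/7 + 771*2**(2/3)/28

linearity at 1/2, 3 turns ℳ[f](s) into 3 summed integrals
∫ 4*t**3·t^(s-1) over [0, 1/2)
segment 1/2 to 3 holds 2*t**3; add its integral
piece [3, 4): integrate 4*t**3 against the kernel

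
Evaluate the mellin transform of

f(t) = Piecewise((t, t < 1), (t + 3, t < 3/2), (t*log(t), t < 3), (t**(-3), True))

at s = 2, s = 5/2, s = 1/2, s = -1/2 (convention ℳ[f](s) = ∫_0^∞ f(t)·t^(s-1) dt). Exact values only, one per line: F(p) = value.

summing 4 kernel integrals split by 1, 3/2, 3 yields ℳ[f](s)
for t in [0, 1): the term is ∫ t·t^(s-1)
for t in [1, 3/2): the term is ∫ (t + 3)·t^(s-1)
on [3/2, 3) integrate f = t*log(t) against the kernel
∫ t**(-3)·t^(s-1) over [3, ∞)

F(2) = 17/24 + 9*log(2)/8 + 63*log(3)/8
F(5/2) = -226*sqrt(3)/147 - 27*sqrt(6)*log(3)/56 - 6/5 + 27*sqrt(6)*log(2)/56 + 3861*sqrt(6)/1960 + 54*sqrt(3)*log(3)/7
F(1/2) = -6 - 178*sqrt(3)/135 + log(2**(sqrt(6)/2)*3**(-sqrt(6)/2 + 2*sqrt(3))) + 23*sqrt(6)/6
F(-1/2) = -2266*sqrt(3)/567 + sqrt(6) + log(2**(sqrt(6))*3**(-sqrt(6) + 2*sqrt(3))) + 6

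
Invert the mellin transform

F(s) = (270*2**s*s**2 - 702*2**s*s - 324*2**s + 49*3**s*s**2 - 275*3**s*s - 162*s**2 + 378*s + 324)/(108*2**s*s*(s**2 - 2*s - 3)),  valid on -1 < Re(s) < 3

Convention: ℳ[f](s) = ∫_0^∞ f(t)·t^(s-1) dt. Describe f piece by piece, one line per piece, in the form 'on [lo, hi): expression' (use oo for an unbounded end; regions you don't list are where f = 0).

breakpoints 1/2, 1, 3/2: one integral from each of the 4 segments
on [0, 1/2) integrate f = t against the kernel
∫ over [1/2, 1) of (2*t + 1)·t^(s-1) joins the sum
over [1, 3/2), the kernel integral of t/2 enters the sum
over [3/2, ∞), the kernel integral of t**(-3) enters the sum

on [0, 1/2): t
on [1/2, 1): 2*t + 1
on [1, 3/2): t/2
on [3/2, oo): t**(-3)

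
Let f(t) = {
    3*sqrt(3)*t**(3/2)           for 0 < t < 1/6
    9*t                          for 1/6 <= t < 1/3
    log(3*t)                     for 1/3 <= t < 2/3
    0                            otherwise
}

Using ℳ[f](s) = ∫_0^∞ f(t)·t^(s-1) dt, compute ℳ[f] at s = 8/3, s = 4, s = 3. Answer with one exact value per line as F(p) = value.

F(8/3) = 6**(1/3)*(-6600*2**(1/3) - 600 + 88*sqrt(2) + 5625*2**(2/3) + 17600*2**(1/3)*log(2))/316800
F(4) = -19/4320 + sqrt(2)/28512 + 4*log(2)/81
F(3) = -43/15552 + sqrt(2)/3888 + 8*log(2)/81

peel off the common scale on t: t**(3/2) on [0, 1/2); 3*t on [1/2, 1); log(t) on [1, 2)
linearity at 1/6, 1/3 turns ℳ[f](s) into 3 summed integrals
∫ over [0, 1/6) of 3*sqrt(3)*t**(3/2)·t^(s-1) joins the sum
for t in [1/6, 1/3): the term is ∫ 9*t·t^(s-1)
between 1/3 and 2/3 the integrand is log(3*t)·t^(s-1)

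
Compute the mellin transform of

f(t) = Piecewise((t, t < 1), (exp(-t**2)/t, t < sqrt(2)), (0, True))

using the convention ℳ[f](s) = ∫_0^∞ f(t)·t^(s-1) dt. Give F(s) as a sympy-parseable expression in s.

((s + 1)*uppergamma(s/2 - 1/2, 1) - (s + 1)*uppergamma(s/2 - 1/2, 2) + 2)/(2*(s + 1))
  Re(s) > -1

peel off the shared t-power: t**2 on [0, 1); exp(-t**2) on [1, sqrt(2))
reversing the power substitution: t on [0, 1); exp(-t) on [1, 2)
the 2 pieces separated at 1 each add one integral
piece [0, 1): integrate t against the kernel
piece [1, sqrt(2)): integrate exp(-t**2)/t against the kernel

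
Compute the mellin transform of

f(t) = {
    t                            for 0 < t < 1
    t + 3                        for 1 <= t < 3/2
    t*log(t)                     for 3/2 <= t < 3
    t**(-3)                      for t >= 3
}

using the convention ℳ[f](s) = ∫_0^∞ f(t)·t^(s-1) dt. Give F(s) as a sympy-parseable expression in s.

(-162*2**s*s*(s - 3)*(s**2 + 2*s + 1) - 162*2**s*(s - 3)*(s**2 + 2*s + 1) - 81*3**s*s**2*(s - 3)*(s + 1)*log(3) + 81*3**s*s**2*(s - 3)*(s + 1)*log(2) - 81*3**s*s*(s - 3)*(s + 1)*log(3) + 81*3**s*s*(s - 3)*(s + 1)*log(2) + 81*3**s*s*(s - 3)*(s + 1) + 243*3**s*s*(s - 3)*(s**2 + 2*s + 1) + 162*3**s*(s - 3)*(s**2 + 2*s + 1) + 162*6**s*s**2*(s - 3)*(s + 1)*log(3) - 162*6**s*s*(s - 3)*(s + 1) + 162*6**s*s*(s - 3)*(s + 1)*log(3) - 2*6**s*s*(s + 1)*(s**2 + 2*s + 1))/(54*2**s*s*(s - 3)*(s + 1)*(s**2 + 2*s + 1))
  -1 < Re(s) < 3

linearity at 1, 3/2, 3 turns ℳ[f](s) into 4 summed integrals
on [0, 1) integrate f = t against the kernel
[1, 3/2) adds the kernel integral of (t + 3)
for t in [3/2, 3): the term is ∫ t*log(t)·t^(s-1)
on [3, ∞): add ∫ t**(-3)·t^(s-1) dt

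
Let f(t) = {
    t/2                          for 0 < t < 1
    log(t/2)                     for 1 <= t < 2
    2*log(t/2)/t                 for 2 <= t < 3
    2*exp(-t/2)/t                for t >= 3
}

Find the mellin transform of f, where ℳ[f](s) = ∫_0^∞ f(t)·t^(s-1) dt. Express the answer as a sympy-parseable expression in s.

(6*2**s*(s - 1)**2*(s + 1)*(2*s + (s - 1)**2 - 1)*uppergamma(s - 1, 3/2) - 6*2**s*(s - 1)**2*(s + 1) + 6*2**s*(s + 1)*(2*s + (s - 1)**2 - 1) + 3**s*(s - 1)*(s + 1)*(-4*log(2) + 4*log(3))*(2*s + (s - 1)**2 - 1) - 4*3**s*(s + 1)*(2*s + (s - 1)**2 - 1) + 6*(s - 1)**3*(s + 1)*log(2) + 6*(s - 1)**2*(s + 1)*log(2) + 6*(s - 1)**2*(s + 1) + 3*(s - 1)**2*(2*s + (s - 1)**2 - 1))/(6*(s - 1)**2*(s + 1)*(2*s + (s - 1)**2 - 1))
  Re(s) > -1

invert the common scale on t to get t on [0, 1/2); log(t) on [1/2, 1); log(t)/t on [1, 3/2); …
peel off the shared t-power: t**2 on [0, 1/2); t*log(t) on [1/2, 1); log(t) on [1, 3/2); …
cuts at 1, 2, 3: linearity sums the 4 kernel integrals
for t in [0, 1): the term is ∫ t/2·t^(s-1)
on [1, 2) integrate f = log(t/2) against the kernel
∫ over [2, 3) of 2*log(t/2)/t·t^(s-1) joins the sum
piece [3, ∞): integrate 2*exp(-t/2)/t against the kernel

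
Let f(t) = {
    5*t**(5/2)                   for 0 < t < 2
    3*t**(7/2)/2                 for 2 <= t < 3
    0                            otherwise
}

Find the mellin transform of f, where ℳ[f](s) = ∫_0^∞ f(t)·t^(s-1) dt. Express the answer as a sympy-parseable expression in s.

integrate the 2 segments split at 2, then add the results
segment [0, 2) carries 5*t**(5/2); integrate it
for t in [2, 3): the term is ∫ 3*t**(7/2)/2·t^(s-1)

(2**(s + 7/2)*(-6*s - 15) + 2**(s + 7/2)*(10*s + 35) + 3**(s + 9/2)*(2*s + 5))/((2*s + 5)*(2*s + 7))
  Re(s) > -5/2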